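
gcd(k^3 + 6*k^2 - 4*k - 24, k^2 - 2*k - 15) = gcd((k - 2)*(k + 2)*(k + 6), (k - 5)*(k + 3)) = 1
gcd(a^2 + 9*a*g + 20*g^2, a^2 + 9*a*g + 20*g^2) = a^2 + 9*a*g + 20*g^2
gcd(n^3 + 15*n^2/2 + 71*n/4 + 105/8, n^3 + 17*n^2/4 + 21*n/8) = n + 7/2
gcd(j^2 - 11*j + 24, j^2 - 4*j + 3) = j - 3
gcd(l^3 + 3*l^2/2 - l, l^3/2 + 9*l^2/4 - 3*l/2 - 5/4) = 1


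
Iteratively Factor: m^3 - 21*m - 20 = (m - 5)*(m^2 + 5*m + 4) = (m - 5)*(m + 4)*(m + 1)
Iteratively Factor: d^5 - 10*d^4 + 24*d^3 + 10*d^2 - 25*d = (d - 1)*(d^4 - 9*d^3 + 15*d^2 + 25*d) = (d - 5)*(d - 1)*(d^3 - 4*d^2 - 5*d) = d*(d - 5)*(d - 1)*(d^2 - 4*d - 5) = d*(d - 5)^2*(d - 1)*(d + 1)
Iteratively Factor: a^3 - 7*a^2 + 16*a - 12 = (a - 2)*(a^2 - 5*a + 6) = (a - 3)*(a - 2)*(a - 2)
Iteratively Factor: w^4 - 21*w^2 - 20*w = (w + 4)*(w^3 - 4*w^2 - 5*w) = (w - 5)*(w + 4)*(w^2 + w) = w*(w - 5)*(w + 4)*(w + 1)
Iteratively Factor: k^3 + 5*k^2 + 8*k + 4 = (k + 2)*(k^2 + 3*k + 2) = (k + 1)*(k + 2)*(k + 2)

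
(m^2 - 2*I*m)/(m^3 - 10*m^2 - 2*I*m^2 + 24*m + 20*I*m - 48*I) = m/(m^2 - 10*m + 24)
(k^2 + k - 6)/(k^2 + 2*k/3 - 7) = 3*(k - 2)/(3*k - 7)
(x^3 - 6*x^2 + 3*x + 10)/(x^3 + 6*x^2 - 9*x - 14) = (x - 5)/(x + 7)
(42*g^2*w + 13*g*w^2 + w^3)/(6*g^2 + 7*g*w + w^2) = w*(7*g + w)/(g + w)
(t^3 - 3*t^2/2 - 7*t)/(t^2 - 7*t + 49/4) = 2*t*(t + 2)/(2*t - 7)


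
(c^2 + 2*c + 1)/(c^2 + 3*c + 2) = (c + 1)/(c + 2)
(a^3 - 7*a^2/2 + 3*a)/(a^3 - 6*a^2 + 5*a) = (a^2 - 7*a/2 + 3)/(a^2 - 6*a + 5)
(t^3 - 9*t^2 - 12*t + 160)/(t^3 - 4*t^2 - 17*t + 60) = (t - 8)/(t - 3)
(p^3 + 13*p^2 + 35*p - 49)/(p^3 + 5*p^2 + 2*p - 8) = (p^2 + 14*p + 49)/(p^2 + 6*p + 8)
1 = 1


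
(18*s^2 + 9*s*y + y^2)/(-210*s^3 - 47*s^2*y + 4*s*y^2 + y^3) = (3*s + y)/(-35*s^2 - 2*s*y + y^2)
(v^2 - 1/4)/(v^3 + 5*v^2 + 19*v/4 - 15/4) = (2*v + 1)/(2*v^2 + 11*v + 15)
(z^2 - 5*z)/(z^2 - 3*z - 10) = z/(z + 2)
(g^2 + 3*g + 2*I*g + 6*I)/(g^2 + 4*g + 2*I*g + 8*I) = (g + 3)/(g + 4)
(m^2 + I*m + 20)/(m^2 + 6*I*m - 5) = (m - 4*I)/(m + I)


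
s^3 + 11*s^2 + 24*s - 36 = (s - 1)*(s + 6)^2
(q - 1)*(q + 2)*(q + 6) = q^3 + 7*q^2 + 4*q - 12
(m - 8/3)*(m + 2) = m^2 - 2*m/3 - 16/3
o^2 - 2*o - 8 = (o - 4)*(o + 2)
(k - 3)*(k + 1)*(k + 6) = k^3 + 4*k^2 - 15*k - 18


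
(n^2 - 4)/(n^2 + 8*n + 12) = (n - 2)/(n + 6)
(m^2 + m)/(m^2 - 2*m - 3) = m/(m - 3)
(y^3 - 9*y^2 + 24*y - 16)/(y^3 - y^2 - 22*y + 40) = (y^2 - 5*y + 4)/(y^2 + 3*y - 10)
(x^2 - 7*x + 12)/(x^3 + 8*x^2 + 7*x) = (x^2 - 7*x + 12)/(x*(x^2 + 8*x + 7))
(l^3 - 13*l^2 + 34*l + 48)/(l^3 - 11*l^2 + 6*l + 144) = (l + 1)/(l + 3)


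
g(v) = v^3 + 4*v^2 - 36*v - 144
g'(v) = 3*v^2 + 8*v - 36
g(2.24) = -193.33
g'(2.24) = -3.03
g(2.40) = -193.54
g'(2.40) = 0.48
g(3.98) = -160.87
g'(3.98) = 43.36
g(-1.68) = -76.97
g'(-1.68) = -40.97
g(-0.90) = -109.09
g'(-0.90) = -40.77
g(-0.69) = -117.58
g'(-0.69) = -40.09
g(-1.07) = -102.13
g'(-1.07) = -41.13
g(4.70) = -121.02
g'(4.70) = 67.87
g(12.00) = 1728.00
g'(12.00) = 492.00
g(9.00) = 585.00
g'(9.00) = 279.00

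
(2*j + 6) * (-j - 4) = -2*j^2 - 14*j - 24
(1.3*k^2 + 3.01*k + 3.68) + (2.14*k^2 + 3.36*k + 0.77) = 3.44*k^2 + 6.37*k + 4.45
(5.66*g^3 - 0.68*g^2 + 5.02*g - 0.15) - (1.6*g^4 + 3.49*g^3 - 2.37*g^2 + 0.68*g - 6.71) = -1.6*g^4 + 2.17*g^3 + 1.69*g^2 + 4.34*g + 6.56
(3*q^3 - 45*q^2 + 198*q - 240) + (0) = 3*q^3 - 45*q^2 + 198*q - 240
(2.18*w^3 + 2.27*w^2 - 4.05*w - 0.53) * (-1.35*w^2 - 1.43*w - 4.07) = -2.943*w^5 - 6.1819*w^4 - 6.6512*w^3 - 2.7319*w^2 + 17.2414*w + 2.1571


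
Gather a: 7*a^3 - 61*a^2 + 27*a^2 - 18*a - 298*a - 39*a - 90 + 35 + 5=7*a^3 - 34*a^2 - 355*a - 50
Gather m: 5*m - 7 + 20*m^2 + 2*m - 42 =20*m^2 + 7*m - 49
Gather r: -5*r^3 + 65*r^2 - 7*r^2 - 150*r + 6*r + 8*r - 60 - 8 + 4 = -5*r^3 + 58*r^2 - 136*r - 64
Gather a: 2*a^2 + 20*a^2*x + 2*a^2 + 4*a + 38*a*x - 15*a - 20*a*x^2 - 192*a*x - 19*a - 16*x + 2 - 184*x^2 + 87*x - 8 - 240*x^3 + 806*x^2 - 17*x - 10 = a^2*(20*x + 4) + a*(-20*x^2 - 154*x - 30) - 240*x^3 + 622*x^2 + 54*x - 16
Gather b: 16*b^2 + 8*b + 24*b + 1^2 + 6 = 16*b^2 + 32*b + 7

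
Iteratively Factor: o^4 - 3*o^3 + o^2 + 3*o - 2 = (o - 1)*(o^3 - 2*o^2 - o + 2) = (o - 1)^2*(o^2 - o - 2) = (o - 2)*(o - 1)^2*(o + 1)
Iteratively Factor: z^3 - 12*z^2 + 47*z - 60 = (z - 3)*(z^2 - 9*z + 20) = (z - 5)*(z - 3)*(z - 4)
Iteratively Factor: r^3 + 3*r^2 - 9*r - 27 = (r + 3)*(r^2 - 9) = (r + 3)^2*(r - 3)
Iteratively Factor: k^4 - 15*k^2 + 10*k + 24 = (k + 1)*(k^3 - k^2 - 14*k + 24) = (k - 3)*(k + 1)*(k^2 + 2*k - 8) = (k - 3)*(k + 1)*(k + 4)*(k - 2)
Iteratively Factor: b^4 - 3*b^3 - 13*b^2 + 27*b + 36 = (b - 4)*(b^3 + b^2 - 9*b - 9) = (b - 4)*(b + 1)*(b^2 - 9) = (b - 4)*(b - 3)*(b + 1)*(b + 3)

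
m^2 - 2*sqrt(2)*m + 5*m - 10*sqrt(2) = (m + 5)*(m - 2*sqrt(2))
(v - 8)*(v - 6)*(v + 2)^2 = v^4 - 10*v^3 - 4*v^2 + 136*v + 192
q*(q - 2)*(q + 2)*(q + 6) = q^4 + 6*q^3 - 4*q^2 - 24*q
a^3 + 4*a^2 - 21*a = a*(a - 3)*(a + 7)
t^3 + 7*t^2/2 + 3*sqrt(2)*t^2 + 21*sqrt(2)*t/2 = t*(t + 7/2)*(t + 3*sqrt(2))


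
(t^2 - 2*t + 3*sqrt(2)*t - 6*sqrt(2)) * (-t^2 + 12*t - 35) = -t^4 - 3*sqrt(2)*t^3 + 14*t^3 - 59*t^2 + 42*sqrt(2)*t^2 - 177*sqrt(2)*t + 70*t + 210*sqrt(2)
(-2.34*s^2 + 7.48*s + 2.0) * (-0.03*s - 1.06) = 0.0702*s^3 + 2.256*s^2 - 7.9888*s - 2.12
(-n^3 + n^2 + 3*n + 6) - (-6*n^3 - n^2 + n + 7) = 5*n^3 + 2*n^2 + 2*n - 1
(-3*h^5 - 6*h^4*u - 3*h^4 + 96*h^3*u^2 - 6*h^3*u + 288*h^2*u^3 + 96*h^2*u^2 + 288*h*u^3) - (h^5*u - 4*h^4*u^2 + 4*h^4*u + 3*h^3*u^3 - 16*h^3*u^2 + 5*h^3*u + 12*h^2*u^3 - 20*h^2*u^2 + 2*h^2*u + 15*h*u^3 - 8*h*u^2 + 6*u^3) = -h^5*u - 3*h^5 + 4*h^4*u^2 - 10*h^4*u - 3*h^4 - 3*h^3*u^3 + 112*h^3*u^2 - 11*h^3*u + 276*h^2*u^3 + 116*h^2*u^2 - 2*h^2*u + 273*h*u^3 + 8*h*u^2 - 6*u^3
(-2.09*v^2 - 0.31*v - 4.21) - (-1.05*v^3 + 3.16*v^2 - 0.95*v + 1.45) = 1.05*v^3 - 5.25*v^2 + 0.64*v - 5.66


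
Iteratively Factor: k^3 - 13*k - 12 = (k - 4)*(k^2 + 4*k + 3) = (k - 4)*(k + 3)*(k + 1)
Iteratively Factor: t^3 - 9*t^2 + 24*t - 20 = (t - 2)*(t^2 - 7*t + 10) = (t - 2)^2*(t - 5)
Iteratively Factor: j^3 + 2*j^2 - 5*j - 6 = (j + 3)*(j^2 - j - 2) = (j - 2)*(j + 3)*(j + 1)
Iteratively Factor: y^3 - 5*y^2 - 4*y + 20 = (y + 2)*(y^2 - 7*y + 10) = (y - 2)*(y + 2)*(y - 5)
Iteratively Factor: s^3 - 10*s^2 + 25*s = (s - 5)*(s^2 - 5*s) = (s - 5)^2*(s)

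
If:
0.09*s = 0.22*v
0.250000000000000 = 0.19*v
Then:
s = 3.22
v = 1.32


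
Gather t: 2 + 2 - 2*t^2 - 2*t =-2*t^2 - 2*t + 4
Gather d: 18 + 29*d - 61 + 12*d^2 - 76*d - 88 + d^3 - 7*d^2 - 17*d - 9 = d^3 + 5*d^2 - 64*d - 140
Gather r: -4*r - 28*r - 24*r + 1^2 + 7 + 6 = 14 - 56*r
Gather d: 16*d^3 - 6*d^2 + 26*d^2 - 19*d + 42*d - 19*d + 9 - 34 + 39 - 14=16*d^3 + 20*d^2 + 4*d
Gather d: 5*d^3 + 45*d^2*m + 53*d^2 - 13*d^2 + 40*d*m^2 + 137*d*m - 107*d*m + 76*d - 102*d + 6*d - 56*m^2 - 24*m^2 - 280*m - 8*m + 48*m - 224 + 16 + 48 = 5*d^3 + d^2*(45*m + 40) + d*(40*m^2 + 30*m - 20) - 80*m^2 - 240*m - 160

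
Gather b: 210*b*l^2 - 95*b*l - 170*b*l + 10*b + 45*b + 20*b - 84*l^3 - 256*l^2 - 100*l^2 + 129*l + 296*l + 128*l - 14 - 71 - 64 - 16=b*(210*l^2 - 265*l + 75) - 84*l^3 - 356*l^2 + 553*l - 165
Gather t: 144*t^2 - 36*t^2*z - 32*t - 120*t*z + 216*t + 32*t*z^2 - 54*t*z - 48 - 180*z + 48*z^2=t^2*(144 - 36*z) + t*(32*z^2 - 174*z + 184) + 48*z^2 - 180*z - 48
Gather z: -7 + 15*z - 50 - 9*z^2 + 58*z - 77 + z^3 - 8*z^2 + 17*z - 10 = z^3 - 17*z^2 + 90*z - 144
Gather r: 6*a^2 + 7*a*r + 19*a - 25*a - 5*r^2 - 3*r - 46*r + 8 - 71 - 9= 6*a^2 - 6*a - 5*r^2 + r*(7*a - 49) - 72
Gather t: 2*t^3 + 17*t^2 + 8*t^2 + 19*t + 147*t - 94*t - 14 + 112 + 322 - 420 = 2*t^3 + 25*t^2 + 72*t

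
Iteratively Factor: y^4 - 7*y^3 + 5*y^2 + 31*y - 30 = (y + 2)*(y^3 - 9*y^2 + 23*y - 15) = (y - 1)*(y + 2)*(y^2 - 8*y + 15) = (y - 5)*(y - 1)*(y + 2)*(y - 3)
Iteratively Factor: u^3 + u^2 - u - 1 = (u - 1)*(u^2 + 2*u + 1) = (u - 1)*(u + 1)*(u + 1)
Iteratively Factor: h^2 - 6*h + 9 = (h - 3)*(h - 3)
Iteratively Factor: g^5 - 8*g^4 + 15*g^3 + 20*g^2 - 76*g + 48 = (g - 4)*(g^4 - 4*g^3 - g^2 + 16*g - 12) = (g - 4)*(g - 1)*(g^3 - 3*g^2 - 4*g + 12) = (g - 4)*(g - 1)*(g + 2)*(g^2 - 5*g + 6) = (g - 4)*(g - 2)*(g - 1)*(g + 2)*(g - 3)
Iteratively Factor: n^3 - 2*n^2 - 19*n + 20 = (n + 4)*(n^2 - 6*n + 5) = (n - 1)*(n + 4)*(n - 5)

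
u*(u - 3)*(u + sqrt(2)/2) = u^3 - 3*u^2 + sqrt(2)*u^2/2 - 3*sqrt(2)*u/2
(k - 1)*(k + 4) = k^2 + 3*k - 4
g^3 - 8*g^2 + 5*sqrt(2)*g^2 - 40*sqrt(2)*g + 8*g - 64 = (g - 8)*(g + sqrt(2))*(g + 4*sqrt(2))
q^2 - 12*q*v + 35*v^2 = (q - 7*v)*(q - 5*v)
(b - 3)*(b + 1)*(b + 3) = b^3 + b^2 - 9*b - 9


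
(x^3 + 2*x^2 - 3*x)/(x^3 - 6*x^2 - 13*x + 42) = x*(x - 1)/(x^2 - 9*x + 14)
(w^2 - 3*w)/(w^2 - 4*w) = (w - 3)/(w - 4)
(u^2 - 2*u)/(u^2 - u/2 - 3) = 2*u/(2*u + 3)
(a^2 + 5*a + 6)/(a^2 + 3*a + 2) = (a + 3)/(a + 1)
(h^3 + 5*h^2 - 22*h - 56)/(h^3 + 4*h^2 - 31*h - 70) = (h - 4)/(h - 5)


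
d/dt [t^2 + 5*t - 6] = 2*t + 5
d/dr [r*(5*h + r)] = 5*h + 2*r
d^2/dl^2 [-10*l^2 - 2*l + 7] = -20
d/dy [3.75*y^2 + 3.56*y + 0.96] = 7.5*y + 3.56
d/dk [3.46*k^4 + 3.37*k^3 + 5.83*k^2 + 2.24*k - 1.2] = 13.84*k^3 + 10.11*k^2 + 11.66*k + 2.24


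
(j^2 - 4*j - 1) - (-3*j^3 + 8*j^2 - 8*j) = 3*j^3 - 7*j^2 + 4*j - 1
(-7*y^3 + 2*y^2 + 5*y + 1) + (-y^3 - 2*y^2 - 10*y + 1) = -8*y^3 - 5*y + 2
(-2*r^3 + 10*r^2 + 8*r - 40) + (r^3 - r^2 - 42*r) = -r^3 + 9*r^2 - 34*r - 40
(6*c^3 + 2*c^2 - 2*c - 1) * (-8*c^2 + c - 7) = -48*c^5 - 10*c^4 - 24*c^3 - 8*c^2 + 13*c + 7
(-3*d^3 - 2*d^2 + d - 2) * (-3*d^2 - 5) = 9*d^5 + 6*d^4 + 12*d^3 + 16*d^2 - 5*d + 10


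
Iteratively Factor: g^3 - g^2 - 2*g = (g + 1)*(g^2 - 2*g) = (g - 2)*(g + 1)*(g)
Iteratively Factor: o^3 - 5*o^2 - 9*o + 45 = (o - 5)*(o^2 - 9) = (o - 5)*(o + 3)*(o - 3)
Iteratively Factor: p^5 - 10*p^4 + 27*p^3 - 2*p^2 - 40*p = (p - 4)*(p^4 - 6*p^3 + 3*p^2 + 10*p) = (p - 4)*(p - 2)*(p^3 - 4*p^2 - 5*p) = (p - 4)*(p - 2)*(p + 1)*(p^2 - 5*p) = (p - 5)*(p - 4)*(p - 2)*(p + 1)*(p)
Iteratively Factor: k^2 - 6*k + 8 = (k - 2)*(k - 4)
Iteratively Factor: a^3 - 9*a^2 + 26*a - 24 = (a - 4)*(a^2 - 5*a + 6) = (a - 4)*(a - 3)*(a - 2)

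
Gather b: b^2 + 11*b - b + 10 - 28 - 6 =b^2 + 10*b - 24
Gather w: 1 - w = 1 - w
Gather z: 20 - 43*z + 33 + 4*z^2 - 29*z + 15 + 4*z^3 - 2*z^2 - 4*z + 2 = 4*z^3 + 2*z^2 - 76*z + 70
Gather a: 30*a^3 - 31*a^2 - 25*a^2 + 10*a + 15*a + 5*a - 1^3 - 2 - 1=30*a^3 - 56*a^2 + 30*a - 4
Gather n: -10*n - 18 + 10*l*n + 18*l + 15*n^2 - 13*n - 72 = 18*l + 15*n^2 + n*(10*l - 23) - 90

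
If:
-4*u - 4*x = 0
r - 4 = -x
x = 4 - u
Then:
No Solution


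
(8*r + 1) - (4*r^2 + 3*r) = -4*r^2 + 5*r + 1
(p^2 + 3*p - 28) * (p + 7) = p^3 + 10*p^2 - 7*p - 196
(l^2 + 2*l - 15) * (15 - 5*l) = -5*l^3 + 5*l^2 + 105*l - 225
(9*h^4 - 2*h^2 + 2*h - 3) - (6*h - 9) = 9*h^4 - 2*h^2 - 4*h + 6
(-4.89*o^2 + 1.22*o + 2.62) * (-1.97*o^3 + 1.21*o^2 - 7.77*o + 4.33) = 9.6333*o^5 - 8.3203*o^4 + 34.3101*o^3 - 27.4829*o^2 - 15.0748*o + 11.3446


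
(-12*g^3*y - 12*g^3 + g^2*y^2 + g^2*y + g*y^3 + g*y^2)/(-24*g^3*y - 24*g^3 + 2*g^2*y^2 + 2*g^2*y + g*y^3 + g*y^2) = (-12*g^2 + g*y + y^2)/(-24*g^2 + 2*g*y + y^2)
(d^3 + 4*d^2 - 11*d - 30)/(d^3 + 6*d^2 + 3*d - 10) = (d - 3)/(d - 1)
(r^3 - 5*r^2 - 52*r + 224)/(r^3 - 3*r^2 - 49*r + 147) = (r^2 - 12*r + 32)/(r^2 - 10*r + 21)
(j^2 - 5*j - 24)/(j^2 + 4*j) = (j^2 - 5*j - 24)/(j*(j + 4))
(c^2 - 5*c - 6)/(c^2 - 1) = (c - 6)/(c - 1)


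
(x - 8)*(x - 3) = x^2 - 11*x + 24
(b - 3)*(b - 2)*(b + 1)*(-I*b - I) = -I*b^4 + 3*I*b^3 + 3*I*b^2 - 7*I*b - 6*I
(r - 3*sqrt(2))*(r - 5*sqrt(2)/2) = r^2 - 11*sqrt(2)*r/2 + 15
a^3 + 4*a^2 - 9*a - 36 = (a - 3)*(a + 3)*(a + 4)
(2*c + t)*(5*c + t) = 10*c^2 + 7*c*t + t^2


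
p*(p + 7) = p^2 + 7*p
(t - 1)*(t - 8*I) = t^2 - t - 8*I*t + 8*I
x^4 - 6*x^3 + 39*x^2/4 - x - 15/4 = (x - 3)*(x - 5/2)*(x - 1)*(x + 1/2)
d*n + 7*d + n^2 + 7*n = (d + n)*(n + 7)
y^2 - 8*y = y*(y - 8)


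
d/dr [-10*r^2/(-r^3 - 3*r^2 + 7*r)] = 10*(-r^2 - 7)/(r^2 + 3*r - 7)^2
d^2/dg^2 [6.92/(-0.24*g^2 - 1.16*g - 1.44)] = (0.797184*g^2 + 3.853056*g - 6.92*(0.48*g + 1.16)*(0.96*g + 2.32) + 4.783104)/(0.24*g^2 + 1.16*g + 1.44)^3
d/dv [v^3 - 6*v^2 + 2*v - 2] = 3*v^2 - 12*v + 2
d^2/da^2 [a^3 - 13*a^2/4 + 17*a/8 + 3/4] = 6*a - 13/2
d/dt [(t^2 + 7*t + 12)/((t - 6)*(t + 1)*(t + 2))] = (-t^4 - 14*t^3 - 31*t^2 + 48*t + 108)/(t^6 - 6*t^5 - 23*t^4 + 72*t^3 + 328*t^2 + 384*t + 144)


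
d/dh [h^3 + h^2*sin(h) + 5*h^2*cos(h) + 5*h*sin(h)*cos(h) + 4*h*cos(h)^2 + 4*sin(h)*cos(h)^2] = -5*h^2*sin(h) + h^2*cos(h) + 3*h^2 + 2*h*sin(h) - 4*h*sin(2*h) + 10*h*cos(h) + 5*h*cos(2*h) + 5*sin(2*h)/2 + cos(h) + 2*cos(2*h) + 3*cos(3*h) + 2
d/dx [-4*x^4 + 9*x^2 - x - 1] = -16*x^3 + 18*x - 1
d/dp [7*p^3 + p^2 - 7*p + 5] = 21*p^2 + 2*p - 7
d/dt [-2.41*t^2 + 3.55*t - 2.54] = 3.55 - 4.82*t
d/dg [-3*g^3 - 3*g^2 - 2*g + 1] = -9*g^2 - 6*g - 2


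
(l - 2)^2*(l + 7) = l^3 + 3*l^2 - 24*l + 28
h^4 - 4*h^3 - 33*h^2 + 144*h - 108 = (h - 6)*(h - 3)*(h - 1)*(h + 6)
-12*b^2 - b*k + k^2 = (-4*b + k)*(3*b + k)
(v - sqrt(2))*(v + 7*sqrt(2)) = v^2 + 6*sqrt(2)*v - 14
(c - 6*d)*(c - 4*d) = c^2 - 10*c*d + 24*d^2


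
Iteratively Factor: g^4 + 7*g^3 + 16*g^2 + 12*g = (g + 3)*(g^3 + 4*g^2 + 4*g) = (g + 2)*(g + 3)*(g^2 + 2*g) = g*(g + 2)*(g + 3)*(g + 2)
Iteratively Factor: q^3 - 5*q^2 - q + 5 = (q - 1)*(q^2 - 4*q - 5) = (q - 1)*(q + 1)*(q - 5)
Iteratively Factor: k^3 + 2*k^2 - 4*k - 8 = (k - 2)*(k^2 + 4*k + 4) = (k - 2)*(k + 2)*(k + 2)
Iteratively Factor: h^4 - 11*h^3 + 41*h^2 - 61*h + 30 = (h - 5)*(h^3 - 6*h^2 + 11*h - 6) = (h - 5)*(h - 2)*(h^2 - 4*h + 3) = (h - 5)*(h - 3)*(h - 2)*(h - 1)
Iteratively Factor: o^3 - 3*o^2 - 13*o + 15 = (o - 1)*(o^2 - 2*o - 15) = (o - 1)*(o + 3)*(o - 5)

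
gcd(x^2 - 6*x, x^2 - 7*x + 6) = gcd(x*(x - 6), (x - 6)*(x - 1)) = x - 6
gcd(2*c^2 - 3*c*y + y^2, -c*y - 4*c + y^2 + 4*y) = -c + y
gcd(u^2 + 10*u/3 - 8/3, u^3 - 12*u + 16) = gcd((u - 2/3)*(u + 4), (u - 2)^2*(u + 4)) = u + 4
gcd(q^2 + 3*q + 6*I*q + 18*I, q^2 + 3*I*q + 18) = q + 6*I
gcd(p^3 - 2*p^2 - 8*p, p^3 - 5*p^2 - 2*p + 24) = p^2 - 2*p - 8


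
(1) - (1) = 0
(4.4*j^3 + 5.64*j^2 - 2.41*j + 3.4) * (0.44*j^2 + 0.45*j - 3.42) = 1.936*j^5 + 4.4616*j^4 - 13.5704*j^3 - 18.8773*j^2 + 9.7722*j - 11.628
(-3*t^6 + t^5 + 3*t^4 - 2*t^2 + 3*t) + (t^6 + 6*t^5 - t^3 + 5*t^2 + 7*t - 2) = -2*t^6 + 7*t^5 + 3*t^4 - t^3 + 3*t^2 + 10*t - 2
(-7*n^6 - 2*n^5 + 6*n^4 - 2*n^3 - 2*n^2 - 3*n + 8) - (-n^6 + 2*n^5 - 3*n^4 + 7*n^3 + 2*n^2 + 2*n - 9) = -6*n^6 - 4*n^5 + 9*n^4 - 9*n^3 - 4*n^2 - 5*n + 17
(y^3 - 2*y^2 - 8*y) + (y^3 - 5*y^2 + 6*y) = 2*y^3 - 7*y^2 - 2*y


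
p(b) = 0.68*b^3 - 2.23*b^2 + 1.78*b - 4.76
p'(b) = 2.04*b^2 - 4.46*b + 1.78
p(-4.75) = -136.41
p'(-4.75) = 68.99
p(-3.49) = -67.04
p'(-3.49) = 42.19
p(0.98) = -4.52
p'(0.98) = -0.63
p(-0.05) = -4.85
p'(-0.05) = 2.01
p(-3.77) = -79.60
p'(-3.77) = 47.59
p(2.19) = -4.41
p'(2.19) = 1.80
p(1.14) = -4.62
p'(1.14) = -0.65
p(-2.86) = -44.00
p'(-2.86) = 31.22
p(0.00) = -4.76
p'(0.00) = 1.78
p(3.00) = -1.13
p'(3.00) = 6.76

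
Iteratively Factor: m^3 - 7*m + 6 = (m - 2)*(m^2 + 2*m - 3) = (m - 2)*(m - 1)*(m + 3)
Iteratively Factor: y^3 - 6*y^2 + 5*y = (y - 5)*(y^2 - y) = (y - 5)*(y - 1)*(y)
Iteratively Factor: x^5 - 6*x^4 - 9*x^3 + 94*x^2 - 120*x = (x - 2)*(x^4 - 4*x^3 - 17*x^2 + 60*x) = (x - 3)*(x - 2)*(x^3 - x^2 - 20*x) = x*(x - 3)*(x - 2)*(x^2 - x - 20) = x*(x - 5)*(x - 3)*(x - 2)*(x + 4)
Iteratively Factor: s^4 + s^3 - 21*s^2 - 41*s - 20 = (s + 1)*(s^3 - 21*s - 20) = (s + 1)^2*(s^2 - s - 20) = (s + 1)^2*(s + 4)*(s - 5)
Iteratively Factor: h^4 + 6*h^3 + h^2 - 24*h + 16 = (h + 4)*(h^3 + 2*h^2 - 7*h + 4) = (h + 4)^2*(h^2 - 2*h + 1) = (h - 1)*(h + 4)^2*(h - 1)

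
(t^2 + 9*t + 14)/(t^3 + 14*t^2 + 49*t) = (t + 2)/(t*(t + 7))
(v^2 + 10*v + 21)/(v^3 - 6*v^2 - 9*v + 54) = (v + 7)/(v^2 - 9*v + 18)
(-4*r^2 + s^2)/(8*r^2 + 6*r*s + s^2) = (-2*r + s)/(4*r + s)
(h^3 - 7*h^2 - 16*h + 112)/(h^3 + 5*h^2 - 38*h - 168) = (h^2 - 11*h + 28)/(h^2 + h - 42)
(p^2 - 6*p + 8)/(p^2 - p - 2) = (p - 4)/(p + 1)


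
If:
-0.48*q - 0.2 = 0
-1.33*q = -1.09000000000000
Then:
No Solution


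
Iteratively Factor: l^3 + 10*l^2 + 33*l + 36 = (l + 3)*(l^2 + 7*l + 12) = (l + 3)*(l + 4)*(l + 3)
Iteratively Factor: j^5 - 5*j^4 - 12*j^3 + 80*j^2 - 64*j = (j - 1)*(j^4 - 4*j^3 - 16*j^2 + 64*j) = (j - 4)*(j - 1)*(j^3 - 16*j) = j*(j - 4)*(j - 1)*(j^2 - 16) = j*(j - 4)^2*(j - 1)*(j + 4)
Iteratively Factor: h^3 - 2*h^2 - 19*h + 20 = (h - 5)*(h^2 + 3*h - 4) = (h - 5)*(h + 4)*(h - 1)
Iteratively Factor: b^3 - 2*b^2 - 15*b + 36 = (b - 3)*(b^2 + b - 12) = (b - 3)*(b + 4)*(b - 3)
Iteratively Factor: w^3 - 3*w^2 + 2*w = (w - 1)*(w^2 - 2*w) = w*(w - 1)*(w - 2)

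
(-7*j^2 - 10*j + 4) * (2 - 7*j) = 49*j^3 + 56*j^2 - 48*j + 8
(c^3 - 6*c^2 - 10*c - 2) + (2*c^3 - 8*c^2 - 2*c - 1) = 3*c^3 - 14*c^2 - 12*c - 3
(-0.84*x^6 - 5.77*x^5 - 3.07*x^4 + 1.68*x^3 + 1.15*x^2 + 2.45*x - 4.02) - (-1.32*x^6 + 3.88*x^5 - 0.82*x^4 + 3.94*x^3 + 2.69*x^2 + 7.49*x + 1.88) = 0.48*x^6 - 9.65*x^5 - 2.25*x^4 - 2.26*x^3 - 1.54*x^2 - 5.04*x - 5.9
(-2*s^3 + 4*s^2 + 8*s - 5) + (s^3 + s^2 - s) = -s^3 + 5*s^2 + 7*s - 5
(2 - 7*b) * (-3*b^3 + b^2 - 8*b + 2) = 21*b^4 - 13*b^3 + 58*b^2 - 30*b + 4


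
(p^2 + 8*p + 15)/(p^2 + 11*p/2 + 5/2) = 2*(p + 3)/(2*p + 1)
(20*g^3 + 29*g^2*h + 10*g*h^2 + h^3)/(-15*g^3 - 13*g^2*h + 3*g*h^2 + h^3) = (-4*g - h)/(3*g - h)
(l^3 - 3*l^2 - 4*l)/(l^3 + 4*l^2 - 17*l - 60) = l*(l + 1)/(l^2 + 8*l + 15)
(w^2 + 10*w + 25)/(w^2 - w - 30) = (w + 5)/(w - 6)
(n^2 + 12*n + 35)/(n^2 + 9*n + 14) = (n + 5)/(n + 2)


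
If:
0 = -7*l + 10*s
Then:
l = 10*s/7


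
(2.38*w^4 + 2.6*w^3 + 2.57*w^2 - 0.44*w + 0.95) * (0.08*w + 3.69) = 0.1904*w^5 + 8.9902*w^4 + 9.7996*w^3 + 9.4481*w^2 - 1.5476*w + 3.5055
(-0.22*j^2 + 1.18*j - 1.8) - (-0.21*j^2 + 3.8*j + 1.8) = -0.01*j^2 - 2.62*j - 3.6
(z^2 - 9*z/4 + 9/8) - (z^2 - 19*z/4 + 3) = 5*z/2 - 15/8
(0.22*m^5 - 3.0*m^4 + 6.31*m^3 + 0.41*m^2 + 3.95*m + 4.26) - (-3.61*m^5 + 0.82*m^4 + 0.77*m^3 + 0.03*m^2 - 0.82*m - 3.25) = 3.83*m^5 - 3.82*m^4 + 5.54*m^3 + 0.38*m^2 + 4.77*m + 7.51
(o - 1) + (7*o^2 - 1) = 7*o^2 + o - 2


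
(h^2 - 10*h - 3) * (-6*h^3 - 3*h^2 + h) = -6*h^5 + 57*h^4 + 49*h^3 - h^2 - 3*h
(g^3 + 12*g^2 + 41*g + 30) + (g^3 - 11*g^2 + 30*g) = 2*g^3 + g^2 + 71*g + 30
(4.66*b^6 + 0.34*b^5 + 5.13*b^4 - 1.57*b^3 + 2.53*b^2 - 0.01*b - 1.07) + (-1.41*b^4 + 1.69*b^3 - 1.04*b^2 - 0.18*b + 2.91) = 4.66*b^6 + 0.34*b^5 + 3.72*b^4 + 0.12*b^3 + 1.49*b^2 - 0.19*b + 1.84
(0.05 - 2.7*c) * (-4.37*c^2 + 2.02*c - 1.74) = 11.799*c^3 - 5.6725*c^2 + 4.799*c - 0.087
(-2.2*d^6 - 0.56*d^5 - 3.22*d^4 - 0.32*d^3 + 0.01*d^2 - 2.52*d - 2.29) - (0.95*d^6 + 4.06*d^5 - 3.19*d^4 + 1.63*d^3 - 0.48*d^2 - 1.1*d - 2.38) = -3.15*d^6 - 4.62*d^5 - 0.0300000000000002*d^4 - 1.95*d^3 + 0.49*d^2 - 1.42*d + 0.0899999999999999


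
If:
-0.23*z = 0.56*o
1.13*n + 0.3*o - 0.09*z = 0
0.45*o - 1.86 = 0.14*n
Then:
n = -1.66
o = 3.62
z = -8.81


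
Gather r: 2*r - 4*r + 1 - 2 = -2*r - 1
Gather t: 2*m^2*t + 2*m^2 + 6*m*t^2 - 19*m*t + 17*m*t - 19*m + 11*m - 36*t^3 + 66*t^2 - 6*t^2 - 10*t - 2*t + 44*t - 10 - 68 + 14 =2*m^2 - 8*m - 36*t^3 + t^2*(6*m + 60) + t*(2*m^2 - 2*m + 32) - 64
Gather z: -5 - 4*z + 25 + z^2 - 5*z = z^2 - 9*z + 20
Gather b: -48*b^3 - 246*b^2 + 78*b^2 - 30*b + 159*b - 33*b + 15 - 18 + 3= -48*b^3 - 168*b^2 + 96*b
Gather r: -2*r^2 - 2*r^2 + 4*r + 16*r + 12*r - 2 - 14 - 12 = -4*r^2 + 32*r - 28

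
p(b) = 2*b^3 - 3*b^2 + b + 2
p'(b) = 6*b^2 - 6*b + 1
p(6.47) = 424.57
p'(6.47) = 213.35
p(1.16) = 2.24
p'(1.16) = 2.11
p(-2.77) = -66.30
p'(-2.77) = 63.66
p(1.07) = 2.09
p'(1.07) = 1.45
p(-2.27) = -39.12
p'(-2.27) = 45.54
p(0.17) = 2.09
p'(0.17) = 0.15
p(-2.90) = -74.91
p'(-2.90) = 68.86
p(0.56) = 1.97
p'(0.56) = -0.48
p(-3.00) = -82.00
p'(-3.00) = 73.00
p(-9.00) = -1708.00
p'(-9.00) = 541.00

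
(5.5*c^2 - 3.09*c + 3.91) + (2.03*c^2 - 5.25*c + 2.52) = 7.53*c^2 - 8.34*c + 6.43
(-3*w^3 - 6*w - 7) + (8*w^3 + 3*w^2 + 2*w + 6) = 5*w^3 + 3*w^2 - 4*w - 1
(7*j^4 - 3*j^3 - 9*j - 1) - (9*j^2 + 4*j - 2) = 7*j^4 - 3*j^3 - 9*j^2 - 13*j + 1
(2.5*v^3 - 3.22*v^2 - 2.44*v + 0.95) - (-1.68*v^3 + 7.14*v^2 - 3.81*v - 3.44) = 4.18*v^3 - 10.36*v^2 + 1.37*v + 4.39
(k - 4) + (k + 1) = 2*k - 3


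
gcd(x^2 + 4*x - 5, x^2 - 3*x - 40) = x + 5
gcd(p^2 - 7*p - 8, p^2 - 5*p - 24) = p - 8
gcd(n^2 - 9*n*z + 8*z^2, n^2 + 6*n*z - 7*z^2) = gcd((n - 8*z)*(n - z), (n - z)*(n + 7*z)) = -n + z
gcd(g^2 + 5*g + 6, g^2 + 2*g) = g + 2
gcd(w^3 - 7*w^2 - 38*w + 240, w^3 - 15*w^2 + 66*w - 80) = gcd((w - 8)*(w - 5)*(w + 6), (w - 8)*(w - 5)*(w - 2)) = w^2 - 13*w + 40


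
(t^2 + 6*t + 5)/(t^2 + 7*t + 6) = (t + 5)/(t + 6)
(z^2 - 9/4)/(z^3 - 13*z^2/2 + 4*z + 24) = (z - 3/2)/(z^2 - 8*z + 16)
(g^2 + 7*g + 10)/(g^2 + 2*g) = (g + 5)/g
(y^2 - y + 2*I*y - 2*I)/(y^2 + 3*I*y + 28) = (y^2 - y + 2*I*y - 2*I)/(y^2 + 3*I*y + 28)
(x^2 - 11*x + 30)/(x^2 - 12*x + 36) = (x - 5)/(x - 6)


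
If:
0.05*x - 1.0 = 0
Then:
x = 20.00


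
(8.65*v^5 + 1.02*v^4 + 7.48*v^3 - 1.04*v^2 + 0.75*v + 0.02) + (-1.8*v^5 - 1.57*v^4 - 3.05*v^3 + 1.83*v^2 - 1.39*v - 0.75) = 6.85*v^5 - 0.55*v^4 + 4.43*v^3 + 0.79*v^2 - 0.64*v - 0.73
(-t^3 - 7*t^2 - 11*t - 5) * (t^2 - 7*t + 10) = -t^5 + 28*t^3 + 2*t^2 - 75*t - 50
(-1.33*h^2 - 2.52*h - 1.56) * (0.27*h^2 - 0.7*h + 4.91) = -0.3591*h^4 + 0.2506*h^3 - 5.1875*h^2 - 11.2812*h - 7.6596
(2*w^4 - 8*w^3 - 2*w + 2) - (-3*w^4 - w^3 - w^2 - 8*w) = 5*w^4 - 7*w^3 + w^2 + 6*w + 2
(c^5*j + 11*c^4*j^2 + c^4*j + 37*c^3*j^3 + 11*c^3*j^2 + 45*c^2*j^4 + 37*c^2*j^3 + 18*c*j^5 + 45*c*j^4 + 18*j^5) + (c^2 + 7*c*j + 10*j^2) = c^5*j + 11*c^4*j^2 + c^4*j + 37*c^3*j^3 + 11*c^3*j^2 + 45*c^2*j^4 + 37*c^2*j^3 + c^2 + 18*c*j^5 + 45*c*j^4 + 7*c*j + 18*j^5 + 10*j^2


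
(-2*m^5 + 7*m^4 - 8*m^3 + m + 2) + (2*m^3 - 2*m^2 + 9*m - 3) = -2*m^5 + 7*m^4 - 6*m^3 - 2*m^2 + 10*m - 1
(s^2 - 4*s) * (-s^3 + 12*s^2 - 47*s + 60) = -s^5 + 16*s^4 - 95*s^3 + 248*s^2 - 240*s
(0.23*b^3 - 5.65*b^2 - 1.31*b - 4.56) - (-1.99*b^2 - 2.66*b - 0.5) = 0.23*b^3 - 3.66*b^2 + 1.35*b - 4.06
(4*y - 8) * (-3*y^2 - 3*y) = -12*y^3 + 12*y^2 + 24*y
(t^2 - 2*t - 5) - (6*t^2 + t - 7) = -5*t^2 - 3*t + 2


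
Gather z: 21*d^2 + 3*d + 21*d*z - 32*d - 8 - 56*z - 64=21*d^2 - 29*d + z*(21*d - 56) - 72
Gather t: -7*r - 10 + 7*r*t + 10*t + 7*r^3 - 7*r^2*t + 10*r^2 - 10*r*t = 7*r^3 + 10*r^2 - 7*r + t*(-7*r^2 - 3*r + 10) - 10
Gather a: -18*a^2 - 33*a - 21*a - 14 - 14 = -18*a^2 - 54*a - 28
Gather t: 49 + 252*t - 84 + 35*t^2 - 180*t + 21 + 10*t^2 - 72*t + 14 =45*t^2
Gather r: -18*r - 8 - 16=-18*r - 24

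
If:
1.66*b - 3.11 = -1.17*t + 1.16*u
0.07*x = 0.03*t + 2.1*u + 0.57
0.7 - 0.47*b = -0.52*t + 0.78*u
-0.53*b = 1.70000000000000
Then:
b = -3.21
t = 29.54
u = 22.52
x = 696.51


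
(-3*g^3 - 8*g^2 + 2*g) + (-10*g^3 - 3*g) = -13*g^3 - 8*g^2 - g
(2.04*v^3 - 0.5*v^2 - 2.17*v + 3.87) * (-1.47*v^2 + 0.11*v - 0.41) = -2.9988*v^5 + 0.9594*v^4 + 2.2985*v^3 - 5.7226*v^2 + 1.3154*v - 1.5867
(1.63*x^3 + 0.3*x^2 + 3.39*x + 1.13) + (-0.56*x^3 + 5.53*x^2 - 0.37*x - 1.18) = 1.07*x^3 + 5.83*x^2 + 3.02*x - 0.05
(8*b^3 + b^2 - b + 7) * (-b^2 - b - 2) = -8*b^5 - 9*b^4 - 16*b^3 - 8*b^2 - 5*b - 14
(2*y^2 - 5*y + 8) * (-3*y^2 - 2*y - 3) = -6*y^4 + 11*y^3 - 20*y^2 - y - 24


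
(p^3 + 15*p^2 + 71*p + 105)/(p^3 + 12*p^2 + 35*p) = (p + 3)/p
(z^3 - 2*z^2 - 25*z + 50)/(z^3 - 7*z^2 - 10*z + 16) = (z^3 - 2*z^2 - 25*z + 50)/(z^3 - 7*z^2 - 10*z + 16)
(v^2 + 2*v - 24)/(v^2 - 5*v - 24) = (-v^2 - 2*v + 24)/(-v^2 + 5*v + 24)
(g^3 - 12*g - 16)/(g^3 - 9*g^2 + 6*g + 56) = (g + 2)/(g - 7)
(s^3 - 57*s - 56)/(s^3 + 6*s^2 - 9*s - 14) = (s - 8)/(s - 2)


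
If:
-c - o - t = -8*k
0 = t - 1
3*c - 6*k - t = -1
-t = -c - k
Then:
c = 2/3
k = 1/3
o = 1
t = 1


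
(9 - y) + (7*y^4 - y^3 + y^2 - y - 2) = 7*y^4 - y^3 + y^2 - 2*y + 7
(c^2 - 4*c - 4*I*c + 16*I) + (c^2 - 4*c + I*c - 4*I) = 2*c^2 - 8*c - 3*I*c + 12*I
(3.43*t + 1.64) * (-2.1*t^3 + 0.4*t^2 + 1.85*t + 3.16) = -7.203*t^4 - 2.072*t^3 + 7.0015*t^2 + 13.8728*t + 5.1824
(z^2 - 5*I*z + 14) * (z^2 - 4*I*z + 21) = z^4 - 9*I*z^3 + 15*z^2 - 161*I*z + 294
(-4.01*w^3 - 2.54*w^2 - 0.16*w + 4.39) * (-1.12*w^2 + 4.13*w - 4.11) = 4.4912*w^5 - 13.7165*w^4 + 6.1701*w^3 + 4.8618*w^2 + 18.7883*w - 18.0429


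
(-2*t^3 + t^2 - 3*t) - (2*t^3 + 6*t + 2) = -4*t^3 + t^2 - 9*t - 2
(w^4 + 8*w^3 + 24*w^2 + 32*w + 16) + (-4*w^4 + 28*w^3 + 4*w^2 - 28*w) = -3*w^4 + 36*w^3 + 28*w^2 + 4*w + 16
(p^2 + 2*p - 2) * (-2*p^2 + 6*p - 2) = -2*p^4 + 2*p^3 + 14*p^2 - 16*p + 4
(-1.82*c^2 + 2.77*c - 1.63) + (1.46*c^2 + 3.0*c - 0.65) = -0.36*c^2 + 5.77*c - 2.28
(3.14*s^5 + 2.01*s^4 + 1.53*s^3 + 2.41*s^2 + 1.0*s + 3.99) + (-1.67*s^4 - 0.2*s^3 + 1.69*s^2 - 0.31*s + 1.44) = 3.14*s^5 + 0.34*s^4 + 1.33*s^3 + 4.1*s^2 + 0.69*s + 5.43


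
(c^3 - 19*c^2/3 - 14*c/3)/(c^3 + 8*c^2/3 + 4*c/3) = (c - 7)/(c + 2)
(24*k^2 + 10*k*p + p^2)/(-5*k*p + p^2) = (24*k^2 + 10*k*p + p^2)/(p*(-5*k + p))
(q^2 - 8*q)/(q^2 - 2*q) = (q - 8)/(q - 2)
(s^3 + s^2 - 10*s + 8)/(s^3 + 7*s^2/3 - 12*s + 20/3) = 3*(s^2 + 3*s - 4)/(3*s^2 + 13*s - 10)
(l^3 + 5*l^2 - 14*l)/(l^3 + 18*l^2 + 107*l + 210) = l*(l - 2)/(l^2 + 11*l + 30)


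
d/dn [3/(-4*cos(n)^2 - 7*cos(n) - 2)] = -3*(8*cos(n) + 7)*sin(n)/(4*cos(n)^2 + 7*cos(n) + 2)^2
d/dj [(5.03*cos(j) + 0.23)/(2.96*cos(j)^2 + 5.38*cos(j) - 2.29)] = (14.8888*cos(j)^2 + 1.3616*cos(j) + 12.7561)*sin(j)/(8.7616*cos(j)^4 + 31.8496*cos(j)^3 + 15.3876*cos(j)^2 - 24.6404*cos(j) + 5.2441)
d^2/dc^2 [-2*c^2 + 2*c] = -4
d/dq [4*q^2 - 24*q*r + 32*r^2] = 8*q - 24*r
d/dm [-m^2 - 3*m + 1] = -2*m - 3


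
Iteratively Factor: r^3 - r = (r + 1)*(r^2 - r) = r*(r + 1)*(r - 1)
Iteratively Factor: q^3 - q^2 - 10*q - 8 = (q - 4)*(q^2 + 3*q + 2) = (q - 4)*(q + 1)*(q + 2)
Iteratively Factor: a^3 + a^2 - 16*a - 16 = (a + 1)*(a^2 - 16) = (a - 4)*(a + 1)*(a + 4)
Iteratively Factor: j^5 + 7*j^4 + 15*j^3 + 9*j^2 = (j + 3)*(j^4 + 4*j^3 + 3*j^2) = (j + 3)^2*(j^3 + j^2) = j*(j + 3)^2*(j^2 + j) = j^2*(j + 3)^2*(j + 1)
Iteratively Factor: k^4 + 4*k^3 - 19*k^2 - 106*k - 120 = (k + 4)*(k^3 - 19*k - 30) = (k - 5)*(k + 4)*(k^2 + 5*k + 6) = (k - 5)*(k + 3)*(k + 4)*(k + 2)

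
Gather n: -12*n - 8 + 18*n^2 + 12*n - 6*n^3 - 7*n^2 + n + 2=-6*n^3 + 11*n^2 + n - 6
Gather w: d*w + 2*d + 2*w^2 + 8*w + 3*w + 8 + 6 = 2*d + 2*w^2 + w*(d + 11) + 14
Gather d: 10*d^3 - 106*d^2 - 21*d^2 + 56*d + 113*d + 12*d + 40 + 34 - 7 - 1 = 10*d^3 - 127*d^2 + 181*d + 66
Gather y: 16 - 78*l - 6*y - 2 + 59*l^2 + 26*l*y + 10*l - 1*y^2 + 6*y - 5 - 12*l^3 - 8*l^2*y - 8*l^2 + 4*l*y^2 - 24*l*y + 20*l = -12*l^3 + 51*l^2 - 48*l + y^2*(4*l - 1) + y*(-8*l^2 + 2*l) + 9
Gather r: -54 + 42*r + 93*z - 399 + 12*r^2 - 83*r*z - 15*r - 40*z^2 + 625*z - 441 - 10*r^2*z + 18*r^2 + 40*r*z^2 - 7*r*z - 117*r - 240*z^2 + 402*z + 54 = r^2*(30 - 10*z) + r*(40*z^2 - 90*z - 90) - 280*z^2 + 1120*z - 840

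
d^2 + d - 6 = (d - 2)*(d + 3)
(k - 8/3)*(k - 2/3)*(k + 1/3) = k^3 - 3*k^2 + 2*k/3 + 16/27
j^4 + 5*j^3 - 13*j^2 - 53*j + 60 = (j - 3)*(j - 1)*(j + 4)*(j + 5)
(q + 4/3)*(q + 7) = q^2 + 25*q/3 + 28/3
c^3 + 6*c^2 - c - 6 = (c - 1)*(c + 1)*(c + 6)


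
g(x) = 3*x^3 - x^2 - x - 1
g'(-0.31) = 0.48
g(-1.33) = -8.50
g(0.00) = -1.00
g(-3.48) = -136.06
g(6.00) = 605.00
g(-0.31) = -0.88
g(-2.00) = -27.00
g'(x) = 9*x^2 - 2*x - 1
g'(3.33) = 92.14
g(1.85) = 12.72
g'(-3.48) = 114.95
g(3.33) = 95.36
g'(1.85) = 26.10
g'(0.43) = -0.20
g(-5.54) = -536.25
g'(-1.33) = 17.58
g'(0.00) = -1.00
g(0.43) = -1.38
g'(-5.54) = 286.30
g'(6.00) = 311.00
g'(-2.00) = 39.00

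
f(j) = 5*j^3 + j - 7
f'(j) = 15*j^2 + 1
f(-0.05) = -7.05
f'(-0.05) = 1.04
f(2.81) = 106.75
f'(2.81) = 119.44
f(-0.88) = -11.29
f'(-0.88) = 12.62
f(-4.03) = -338.28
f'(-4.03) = 244.61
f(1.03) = -0.51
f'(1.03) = 16.91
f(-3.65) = -253.79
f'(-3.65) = 200.84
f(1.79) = 23.47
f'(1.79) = 49.06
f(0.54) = -5.67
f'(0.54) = 5.37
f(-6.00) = -1093.00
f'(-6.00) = 541.00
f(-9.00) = -3661.00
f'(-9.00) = 1216.00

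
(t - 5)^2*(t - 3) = t^3 - 13*t^2 + 55*t - 75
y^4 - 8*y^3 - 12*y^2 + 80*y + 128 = (y - 8)*(y - 4)*(y + 2)^2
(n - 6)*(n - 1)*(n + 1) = n^3 - 6*n^2 - n + 6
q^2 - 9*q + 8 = (q - 8)*(q - 1)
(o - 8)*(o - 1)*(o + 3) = o^3 - 6*o^2 - 19*o + 24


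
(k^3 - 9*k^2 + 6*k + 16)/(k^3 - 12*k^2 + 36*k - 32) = (k + 1)/(k - 2)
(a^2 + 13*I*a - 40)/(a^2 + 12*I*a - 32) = (a + 5*I)/(a + 4*I)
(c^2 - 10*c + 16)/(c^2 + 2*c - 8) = (c - 8)/(c + 4)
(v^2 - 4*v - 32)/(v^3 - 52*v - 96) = (v + 4)/(v^2 + 8*v + 12)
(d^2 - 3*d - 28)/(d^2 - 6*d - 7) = (d + 4)/(d + 1)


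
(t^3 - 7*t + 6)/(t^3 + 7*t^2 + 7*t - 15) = (t - 2)/(t + 5)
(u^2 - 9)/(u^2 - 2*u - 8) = (9 - u^2)/(-u^2 + 2*u + 8)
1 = 1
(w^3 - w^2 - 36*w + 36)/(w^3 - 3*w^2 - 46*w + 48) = (w - 6)/(w - 8)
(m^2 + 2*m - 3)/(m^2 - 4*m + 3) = (m + 3)/(m - 3)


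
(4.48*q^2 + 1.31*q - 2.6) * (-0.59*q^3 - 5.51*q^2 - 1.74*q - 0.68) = -2.6432*q^5 - 25.4577*q^4 - 13.4793*q^3 + 9.0002*q^2 + 3.6332*q + 1.768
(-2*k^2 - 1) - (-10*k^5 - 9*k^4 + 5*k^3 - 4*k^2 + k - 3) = 10*k^5 + 9*k^4 - 5*k^3 + 2*k^2 - k + 2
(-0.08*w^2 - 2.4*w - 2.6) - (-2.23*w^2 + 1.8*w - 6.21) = 2.15*w^2 - 4.2*w + 3.61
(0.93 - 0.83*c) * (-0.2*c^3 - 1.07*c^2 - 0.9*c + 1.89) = 0.166*c^4 + 0.7021*c^3 - 0.2481*c^2 - 2.4057*c + 1.7577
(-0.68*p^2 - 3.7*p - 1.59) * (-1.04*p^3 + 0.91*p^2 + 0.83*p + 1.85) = 0.7072*p^5 + 3.2292*p^4 - 2.2778*p^3 - 5.7759*p^2 - 8.1647*p - 2.9415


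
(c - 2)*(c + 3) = c^2 + c - 6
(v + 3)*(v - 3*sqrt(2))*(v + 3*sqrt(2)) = v^3 + 3*v^2 - 18*v - 54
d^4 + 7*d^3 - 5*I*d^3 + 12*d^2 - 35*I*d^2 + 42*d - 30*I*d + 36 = (d + 6)*(d - 6*I)*(-I*d + 1)*(I*d + I)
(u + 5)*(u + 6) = u^2 + 11*u + 30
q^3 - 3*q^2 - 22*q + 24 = (q - 6)*(q - 1)*(q + 4)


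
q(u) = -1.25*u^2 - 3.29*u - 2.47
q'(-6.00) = 11.71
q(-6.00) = -27.73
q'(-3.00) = 4.21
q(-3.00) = -3.85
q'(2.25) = -8.92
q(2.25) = -16.20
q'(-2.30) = 2.46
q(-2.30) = -1.52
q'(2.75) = -10.16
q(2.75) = -20.97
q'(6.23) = -18.86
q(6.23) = -71.48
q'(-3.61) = 5.74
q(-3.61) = -6.88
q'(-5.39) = 10.18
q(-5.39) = -21.05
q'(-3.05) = 4.34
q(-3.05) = -4.06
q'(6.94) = -20.64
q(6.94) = -85.51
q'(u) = -2.5*u - 3.29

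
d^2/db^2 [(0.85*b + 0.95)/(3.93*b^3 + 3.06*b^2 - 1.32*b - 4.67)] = (78.76899*b^5 + 237.40344*b^4 + 207.5292*b^3 + 211.00482*b^2 + 154.46925*b + 19.98246)/(60.698457*b^9 + 141.784182*b^8 + 49.23504*b^7 - 282.974769*b^6 - 353.499876*b^5 + 30.167748*b^4 + 368.005347*b^3 + 175.794678*b^2 - 86.363244*b - 101.847563)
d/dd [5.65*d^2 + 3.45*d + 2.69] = 11.3*d + 3.45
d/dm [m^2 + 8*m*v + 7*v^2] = 2*m + 8*v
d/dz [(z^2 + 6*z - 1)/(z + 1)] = (z^2 + 2*z + 7)/(z^2 + 2*z + 1)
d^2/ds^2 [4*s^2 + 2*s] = 8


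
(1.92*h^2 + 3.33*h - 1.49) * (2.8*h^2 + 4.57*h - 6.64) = 5.376*h^4 + 18.0984*h^3 - 1.7027*h^2 - 28.9205*h + 9.8936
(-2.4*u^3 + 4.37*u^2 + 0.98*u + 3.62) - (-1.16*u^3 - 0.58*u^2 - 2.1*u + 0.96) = -1.24*u^3 + 4.95*u^2 + 3.08*u + 2.66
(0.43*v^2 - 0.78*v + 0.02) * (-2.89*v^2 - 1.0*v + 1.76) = -1.2427*v^4 + 1.8242*v^3 + 1.479*v^2 - 1.3928*v + 0.0352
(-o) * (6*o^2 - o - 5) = -6*o^3 + o^2 + 5*o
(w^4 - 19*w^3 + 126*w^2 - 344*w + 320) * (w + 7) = w^5 - 12*w^4 - 7*w^3 + 538*w^2 - 2088*w + 2240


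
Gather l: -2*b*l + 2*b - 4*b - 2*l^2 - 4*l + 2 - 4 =-2*b - 2*l^2 + l*(-2*b - 4) - 2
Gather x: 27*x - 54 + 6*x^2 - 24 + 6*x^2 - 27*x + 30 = 12*x^2 - 48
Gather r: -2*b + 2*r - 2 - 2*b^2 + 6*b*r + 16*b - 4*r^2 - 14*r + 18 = -2*b^2 + 14*b - 4*r^2 + r*(6*b - 12) + 16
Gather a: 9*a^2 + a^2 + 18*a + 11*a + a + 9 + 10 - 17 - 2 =10*a^2 + 30*a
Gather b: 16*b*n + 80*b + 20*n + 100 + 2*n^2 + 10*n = b*(16*n + 80) + 2*n^2 + 30*n + 100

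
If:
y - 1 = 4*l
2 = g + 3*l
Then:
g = 11/4 - 3*y/4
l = y/4 - 1/4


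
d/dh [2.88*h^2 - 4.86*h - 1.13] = 5.76*h - 4.86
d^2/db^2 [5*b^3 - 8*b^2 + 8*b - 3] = 30*b - 16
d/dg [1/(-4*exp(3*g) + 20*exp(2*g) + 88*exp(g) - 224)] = (3*exp(2*g) - 10*exp(g) - 22)*exp(g)/(4*(exp(3*g) - 5*exp(2*g) - 22*exp(g) + 56)^2)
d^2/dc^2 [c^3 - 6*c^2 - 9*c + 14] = 6*c - 12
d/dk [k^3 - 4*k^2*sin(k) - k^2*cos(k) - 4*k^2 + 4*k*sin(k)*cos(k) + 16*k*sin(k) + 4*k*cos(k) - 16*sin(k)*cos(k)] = k^2*sin(k) - 4*k^2*cos(k) + 3*k^2 - 12*k*sin(k) + 14*k*cos(k) + 4*k*cos(2*k) - 8*k + 16*sin(k) + 2*sin(2*k) + 4*cos(k) - 16*cos(2*k)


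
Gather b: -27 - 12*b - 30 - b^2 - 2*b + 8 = -b^2 - 14*b - 49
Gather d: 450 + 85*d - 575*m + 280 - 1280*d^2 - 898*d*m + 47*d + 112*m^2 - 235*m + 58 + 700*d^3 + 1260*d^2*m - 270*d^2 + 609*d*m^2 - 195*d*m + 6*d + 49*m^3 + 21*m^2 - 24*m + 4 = 700*d^3 + d^2*(1260*m - 1550) + d*(609*m^2 - 1093*m + 138) + 49*m^3 + 133*m^2 - 834*m + 792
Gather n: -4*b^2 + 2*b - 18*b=-4*b^2 - 16*b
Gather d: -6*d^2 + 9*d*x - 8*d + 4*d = -6*d^2 + d*(9*x - 4)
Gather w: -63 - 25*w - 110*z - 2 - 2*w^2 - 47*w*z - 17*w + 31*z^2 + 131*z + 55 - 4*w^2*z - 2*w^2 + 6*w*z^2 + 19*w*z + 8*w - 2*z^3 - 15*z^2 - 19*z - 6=w^2*(-4*z - 4) + w*(6*z^2 - 28*z - 34) - 2*z^3 + 16*z^2 + 2*z - 16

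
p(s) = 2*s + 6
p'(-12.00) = 2.00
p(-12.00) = -18.00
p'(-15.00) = 2.00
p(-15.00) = -24.00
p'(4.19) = 2.00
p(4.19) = 14.38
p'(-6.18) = 2.00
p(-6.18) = -6.36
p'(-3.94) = 2.00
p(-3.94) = -1.88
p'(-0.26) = 2.00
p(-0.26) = 5.48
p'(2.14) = 2.00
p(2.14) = 10.28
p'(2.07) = 2.00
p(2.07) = 10.14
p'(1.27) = 2.00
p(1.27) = 8.54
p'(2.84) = 2.00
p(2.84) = 11.68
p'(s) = 2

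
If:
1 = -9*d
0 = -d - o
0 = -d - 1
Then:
No Solution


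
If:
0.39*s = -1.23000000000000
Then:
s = -3.15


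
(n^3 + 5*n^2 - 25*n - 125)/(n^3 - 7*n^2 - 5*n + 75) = (n^2 + 10*n + 25)/(n^2 - 2*n - 15)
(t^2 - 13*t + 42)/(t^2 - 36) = (t - 7)/(t + 6)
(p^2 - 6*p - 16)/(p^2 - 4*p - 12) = (p - 8)/(p - 6)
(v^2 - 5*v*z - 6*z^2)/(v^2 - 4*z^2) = (v^2 - 5*v*z - 6*z^2)/(v^2 - 4*z^2)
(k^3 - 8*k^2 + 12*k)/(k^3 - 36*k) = (k - 2)/(k + 6)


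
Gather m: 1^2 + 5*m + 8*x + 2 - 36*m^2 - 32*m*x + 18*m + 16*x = -36*m^2 + m*(23 - 32*x) + 24*x + 3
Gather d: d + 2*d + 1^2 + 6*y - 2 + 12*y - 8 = 3*d + 18*y - 9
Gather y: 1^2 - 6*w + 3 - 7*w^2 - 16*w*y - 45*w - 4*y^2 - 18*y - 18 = -7*w^2 - 51*w - 4*y^2 + y*(-16*w - 18) - 14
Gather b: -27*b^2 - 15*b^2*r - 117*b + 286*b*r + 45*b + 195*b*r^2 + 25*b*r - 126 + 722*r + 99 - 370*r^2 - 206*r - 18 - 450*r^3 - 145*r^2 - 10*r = b^2*(-15*r - 27) + b*(195*r^2 + 311*r - 72) - 450*r^3 - 515*r^2 + 506*r - 45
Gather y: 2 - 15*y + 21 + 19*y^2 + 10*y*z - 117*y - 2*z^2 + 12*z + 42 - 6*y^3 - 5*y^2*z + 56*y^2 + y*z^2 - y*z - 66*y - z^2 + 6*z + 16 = -6*y^3 + y^2*(75 - 5*z) + y*(z^2 + 9*z - 198) - 3*z^2 + 18*z + 81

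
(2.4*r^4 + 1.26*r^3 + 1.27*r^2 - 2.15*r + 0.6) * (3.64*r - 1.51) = 8.736*r^5 + 0.962400000000001*r^4 + 2.7202*r^3 - 9.7437*r^2 + 5.4305*r - 0.906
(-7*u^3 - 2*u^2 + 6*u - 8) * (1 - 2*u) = 14*u^4 - 3*u^3 - 14*u^2 + 22*u - 8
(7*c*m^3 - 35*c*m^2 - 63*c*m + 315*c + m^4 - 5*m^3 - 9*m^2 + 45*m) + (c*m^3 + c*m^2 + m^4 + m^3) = 8*c*m^3 - 34*c*m^2 - 63*c*m + 315*c + 2*m^4 - 4*m^3 - 9*m^2 + 45*m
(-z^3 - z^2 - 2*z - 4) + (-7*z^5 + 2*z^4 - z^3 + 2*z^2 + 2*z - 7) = -7*z^5 + 2*z^4 - 2*z^3 + z^2 - 11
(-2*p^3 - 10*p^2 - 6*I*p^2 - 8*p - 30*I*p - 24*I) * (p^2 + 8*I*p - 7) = -2*p^5 - 10*p^4 - 22*I*p^4 + 54*p^3 - 110*I*p^3 + 310*p^2 - 46*I*p^2 + 248*p + 210*I*p + 168*I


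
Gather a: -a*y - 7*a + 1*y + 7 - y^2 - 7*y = a*(-y - 7) - y^2 - 6*y + 7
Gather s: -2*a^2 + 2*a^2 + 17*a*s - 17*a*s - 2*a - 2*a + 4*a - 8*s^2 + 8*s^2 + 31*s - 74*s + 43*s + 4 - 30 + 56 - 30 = 0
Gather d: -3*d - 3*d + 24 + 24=48 - 6*d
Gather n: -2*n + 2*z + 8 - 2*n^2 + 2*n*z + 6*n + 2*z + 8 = -2*n^2 + n*(2*z + 4) + 4*z + 16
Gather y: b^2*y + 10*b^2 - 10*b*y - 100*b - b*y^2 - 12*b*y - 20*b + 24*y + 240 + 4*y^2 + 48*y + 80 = 10*b^2 - 120*b + y^2*(4 - b) + y*(b^2 - 22*b + 72) + 320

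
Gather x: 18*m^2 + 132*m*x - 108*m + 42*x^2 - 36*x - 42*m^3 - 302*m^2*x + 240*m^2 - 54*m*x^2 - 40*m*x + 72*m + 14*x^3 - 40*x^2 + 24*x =-42*m^3 + 258*m^2 - 36*m + 14*x^3 + x^2*(2 - 54*m) + x*(-302*m^2 + 92*m - 12)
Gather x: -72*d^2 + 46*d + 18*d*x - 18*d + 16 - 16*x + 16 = -72*d^2 + 28*d + x*(18*d - 16) + 32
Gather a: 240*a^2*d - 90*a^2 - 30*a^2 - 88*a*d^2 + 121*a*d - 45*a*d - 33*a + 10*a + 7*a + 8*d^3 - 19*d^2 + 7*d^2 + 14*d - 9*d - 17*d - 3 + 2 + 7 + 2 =a^2*(240*d - 120) + a*(-88*d^2 + 76*d - 16) + 8*d^3 - 12*d^2 - 12*d + 8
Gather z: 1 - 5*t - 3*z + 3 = -5*t - 3*z + 4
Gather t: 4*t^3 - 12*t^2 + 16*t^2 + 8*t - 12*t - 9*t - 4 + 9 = 4*t^3 + 4*t^2 - 13*t + 5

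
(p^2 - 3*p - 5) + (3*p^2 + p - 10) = 4*p^2 - 2*p - 15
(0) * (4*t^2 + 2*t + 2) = 0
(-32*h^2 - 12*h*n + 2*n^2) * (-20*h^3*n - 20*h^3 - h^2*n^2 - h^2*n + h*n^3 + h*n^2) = 640*h^5*n + 640*h^5 + 272*h^4*n^2 + 272*h^4*n - 60*h^3*n^3 - 60*h^3*n^2 - 14*h^2*n^4 - 14*h^2*n^3 + 2*h*n^5 + 2*h*n^4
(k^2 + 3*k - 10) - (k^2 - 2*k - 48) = 5*k + 38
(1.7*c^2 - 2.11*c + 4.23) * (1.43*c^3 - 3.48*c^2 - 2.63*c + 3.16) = 2.431*c^5 - 8.9333*c^4 + 8.9207*c^3 - 3.7991*c^2 - 17.7925*c + 13.3668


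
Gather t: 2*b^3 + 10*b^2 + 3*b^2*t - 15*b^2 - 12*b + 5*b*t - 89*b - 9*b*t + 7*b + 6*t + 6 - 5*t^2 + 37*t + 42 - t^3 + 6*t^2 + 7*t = 2*b^3 - 5*b^2 - 94*b - t^3 + t^2 + t*(3*b^2 - 4*b + 50) + 48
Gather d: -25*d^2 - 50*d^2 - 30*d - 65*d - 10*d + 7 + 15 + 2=-75*d^2 - 105*d + 24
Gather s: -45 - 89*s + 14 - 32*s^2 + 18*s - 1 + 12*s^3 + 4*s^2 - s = 12*s^3 - 28*s^2 - 72*s - 32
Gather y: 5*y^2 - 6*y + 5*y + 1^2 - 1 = 5*y^2 - y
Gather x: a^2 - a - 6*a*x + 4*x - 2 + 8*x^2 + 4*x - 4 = a^2 - a + 8*x^2 + x*(8 - 6*a) - 6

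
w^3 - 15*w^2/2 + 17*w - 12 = (w - 4)*(w - 2)*(w - 3/2)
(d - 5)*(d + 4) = d^2 - d - 20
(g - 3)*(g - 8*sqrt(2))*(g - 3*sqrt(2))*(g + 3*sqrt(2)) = g^4 - 8*sqrt(2)*g^3 - 3*g^3 - 18*g^2 + 24*sqrt(2)*g^2 + 54*g + 144*sqrt(2)*g - 432*sqrt(2)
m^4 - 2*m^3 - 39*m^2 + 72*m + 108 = (m - 6)*(m - 3)*(m + 1)*(m + 6)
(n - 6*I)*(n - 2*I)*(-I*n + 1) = -I*n^3 - 7*n^2 + 4*I*n - 12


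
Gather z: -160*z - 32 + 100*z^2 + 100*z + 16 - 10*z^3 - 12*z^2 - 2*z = -10*z^3 + 88*z^2 - 62*z - 16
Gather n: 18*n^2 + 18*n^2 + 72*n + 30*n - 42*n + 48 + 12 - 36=36*n^2 + 60*n + 24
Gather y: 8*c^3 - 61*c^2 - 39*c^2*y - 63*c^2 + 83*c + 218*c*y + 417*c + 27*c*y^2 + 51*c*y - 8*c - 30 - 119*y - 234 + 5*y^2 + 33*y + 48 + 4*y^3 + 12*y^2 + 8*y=8*c^3 - 124*c^2 + 492*c + 4*y^3 + y^2*(27*c + 17) + y*(-39*c^2 + 269*c - 78) - 216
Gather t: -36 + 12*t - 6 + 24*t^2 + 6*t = 24*t^2 + 18*t - 42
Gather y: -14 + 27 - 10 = 3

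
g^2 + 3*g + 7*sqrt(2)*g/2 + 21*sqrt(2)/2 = (g + 3)*(g + 7*sqrt(2)/2)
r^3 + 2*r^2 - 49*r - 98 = (r - 7)*(r + 2)*(r + 7)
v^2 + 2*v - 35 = (v - 5)*(v + 7)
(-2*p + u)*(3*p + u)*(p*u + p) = -6*p^3*u - 6*p^3 + p^2*u^2 + p^2*u + p*u^3 + p*u^2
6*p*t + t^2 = t*(6*p + t)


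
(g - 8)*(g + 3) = g^2 - 5*g - 24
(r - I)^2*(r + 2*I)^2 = r^4 + 2*I*r^3 + 3*r^2 + 4*I*r + 4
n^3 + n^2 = n^2*(n + 1)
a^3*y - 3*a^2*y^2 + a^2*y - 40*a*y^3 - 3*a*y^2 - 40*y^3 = (a - 8*y)*(a + 5*y)*(a*y + y)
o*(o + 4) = o^2 + 4*o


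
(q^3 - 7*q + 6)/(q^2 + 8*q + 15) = (q^2 - 3*q + 2)/(q + 5)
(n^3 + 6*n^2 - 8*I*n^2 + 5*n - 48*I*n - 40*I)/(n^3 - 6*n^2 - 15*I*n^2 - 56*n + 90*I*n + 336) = (n^2 + 6*n + 5)/(n^2 - n*(6 + 7*I) + 42*I)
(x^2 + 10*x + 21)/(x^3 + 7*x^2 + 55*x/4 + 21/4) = 4*(x + 7)/(4*x^2 + 16*x + 7)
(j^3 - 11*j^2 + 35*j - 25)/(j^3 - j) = (j^2 - 10*j + 25)/(j*(j + 1))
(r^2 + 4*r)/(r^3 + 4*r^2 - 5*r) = (r + 4)/(r^2 + 4*r - 5)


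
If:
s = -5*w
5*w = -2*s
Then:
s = 0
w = 0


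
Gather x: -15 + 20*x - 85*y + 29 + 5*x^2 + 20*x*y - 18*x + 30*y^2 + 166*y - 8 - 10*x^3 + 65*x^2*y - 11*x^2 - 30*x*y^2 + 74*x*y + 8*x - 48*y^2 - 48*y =-10*x^3 + x^2*(65*y - 6) + x*(-30*y^2 + 94*y + 10) - 18*y^2 + 33*y + 6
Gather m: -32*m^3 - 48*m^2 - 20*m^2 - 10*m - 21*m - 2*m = -32*m^3 - 68*m^2 - 33*m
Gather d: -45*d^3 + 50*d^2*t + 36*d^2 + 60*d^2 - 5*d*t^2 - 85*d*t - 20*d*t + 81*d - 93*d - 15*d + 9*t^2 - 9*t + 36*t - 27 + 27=-45*d^3 + d^2*(50*t + 96) + d*(-5*t^2 - 105*t - 27) + 9*t^2 + 27*t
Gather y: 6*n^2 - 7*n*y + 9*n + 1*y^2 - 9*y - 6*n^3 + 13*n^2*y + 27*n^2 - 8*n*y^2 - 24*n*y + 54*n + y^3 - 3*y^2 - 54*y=-6*n^3 + 33*n^2 + 63*n + y^3 + y^2*(-8*n - 2) + y*(13*n^2 - 31*n - 63)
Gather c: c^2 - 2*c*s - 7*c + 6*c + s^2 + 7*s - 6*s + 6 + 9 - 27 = c^2 + c*(-2*s - 1) + s^2 + s - 12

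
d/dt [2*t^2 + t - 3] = 4*t + 1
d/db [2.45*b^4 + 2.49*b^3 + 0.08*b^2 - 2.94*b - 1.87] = 9.8*b^3 + 7.47*b^2 + 0.16*b - 2.94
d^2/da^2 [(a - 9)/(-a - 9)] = 36/(a + 9)^3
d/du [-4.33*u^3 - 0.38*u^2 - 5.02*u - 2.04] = -12.99*u^2 - 0.76*u - 5.02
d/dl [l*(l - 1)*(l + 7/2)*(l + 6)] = 4*l^3 + 51*l^2/2 + 23*l - 21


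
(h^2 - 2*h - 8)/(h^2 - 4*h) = (h + 2)/h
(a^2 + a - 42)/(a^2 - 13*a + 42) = (a + 7)/(a - 7)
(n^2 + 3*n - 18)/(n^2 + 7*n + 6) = (n - 3)/(n + 1)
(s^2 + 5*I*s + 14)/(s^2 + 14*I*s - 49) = (s - 2*I)/(s + 7*I)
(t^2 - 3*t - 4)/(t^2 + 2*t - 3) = (t^2 - 3*t - 4)/(t^2 + 2*t - 3)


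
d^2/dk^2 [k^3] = 6*k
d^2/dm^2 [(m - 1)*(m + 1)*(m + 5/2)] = 6*m + 5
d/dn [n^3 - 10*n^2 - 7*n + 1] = 3*n^2 - 20*n - 7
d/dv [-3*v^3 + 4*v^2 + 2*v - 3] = -9*v^2 + 8*v + 2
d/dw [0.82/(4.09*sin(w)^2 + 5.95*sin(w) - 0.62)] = -(6.7076*sin(w) + 4.879)*cos(w)/(4.09*sin(w)^2 + 5.95*sin(w) - 0.62)^2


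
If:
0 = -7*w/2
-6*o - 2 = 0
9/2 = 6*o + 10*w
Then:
No Solution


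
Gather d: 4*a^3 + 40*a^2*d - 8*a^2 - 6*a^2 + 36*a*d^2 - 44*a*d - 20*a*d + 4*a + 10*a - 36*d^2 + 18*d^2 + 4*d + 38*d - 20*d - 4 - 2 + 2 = 4*a^3 - 14*a^2 + 14*a + d^2*(36*a - 18) + d*(40*a^2 - 64*a + 22) - 4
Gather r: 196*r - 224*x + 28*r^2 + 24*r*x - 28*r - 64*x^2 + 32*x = 28*r^2 + r*(24*x + 168) - 64*x^2 - 192*x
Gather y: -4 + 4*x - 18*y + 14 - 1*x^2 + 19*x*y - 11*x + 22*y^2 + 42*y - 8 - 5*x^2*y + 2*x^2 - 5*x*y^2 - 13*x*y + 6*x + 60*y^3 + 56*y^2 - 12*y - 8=x^2 - x + 60*y^3 + y^2*(78 - 5*x) + y*(-5*x^2 + 6*x + 12) - 6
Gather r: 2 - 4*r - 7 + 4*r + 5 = 0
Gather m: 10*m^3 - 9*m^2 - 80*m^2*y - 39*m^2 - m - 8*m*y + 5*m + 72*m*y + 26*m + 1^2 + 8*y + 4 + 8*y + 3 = 10*m^3 + m^2*(-80*y - 48) + m*(64*y + 30) + 16*y + 8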